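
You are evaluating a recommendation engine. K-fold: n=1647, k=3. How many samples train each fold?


Fold size = 1647/3 = 549
Training per fold = 1647 - 549 = 1098

1098


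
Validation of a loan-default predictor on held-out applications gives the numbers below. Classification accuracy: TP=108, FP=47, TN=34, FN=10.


Accuracy = (TP+TN)/(TP+TN+FP+FN)
= (108+34)/(199)
= 142/199 = 71.36%

71.36%


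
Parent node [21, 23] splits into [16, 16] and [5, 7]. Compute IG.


Parent = [21, 23], H_parent = 0.9985
H_left = 1 (n=32), H_right = 0.9799 (n=12)
H_children = (32/44)·1 + (12/44)·0.9799 = 0.9945
IG = 0.9985 - 0.9945 = 0.004

0.004


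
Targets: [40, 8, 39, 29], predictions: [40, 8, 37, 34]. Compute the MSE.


Squared errors: (40-40)²=0, (8-8)²=0, (39-37)²=4, (29-34)²=25
Sum = 29
MSE = 29/4 = 29/4

29/4


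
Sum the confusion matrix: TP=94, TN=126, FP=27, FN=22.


Total = TP + TN + FP + FN
= 94 + 126 + 27 + 22
= 269
(Predicted positive: 121, predicted negative: 148)

269


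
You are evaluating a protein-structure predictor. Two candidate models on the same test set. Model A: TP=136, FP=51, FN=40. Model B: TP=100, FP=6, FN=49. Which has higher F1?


Model A: P=136/187=0.7273, R=136/176=0.7727, F1=2PR/(P+R)=2TP/(2TP+FP+FN)=272/363=0.7493
Model B: P=100/106=0.9434, R=100/149=0.6711, F1=2PR/(P+R)=2TP/(2TP+FP+FN)=200/255=0.7843
0.7493 < 0.7843 → Model B

Model B


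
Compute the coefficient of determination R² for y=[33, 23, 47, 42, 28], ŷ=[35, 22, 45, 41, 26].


ȳ = 34.6
SS_res = Σ(y-ŷ)² = 14
SS_tot = Σ(y-ȳ)² = 389.2
R² = 1 - SS_res/SS_tot = 1 - 0.036 = 0.964

0.964


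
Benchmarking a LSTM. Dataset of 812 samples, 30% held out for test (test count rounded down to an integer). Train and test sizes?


Test = ⌊812·30/100⌋ = 243
Train = 812 - 243 = 569

Train: 569, Test: 243


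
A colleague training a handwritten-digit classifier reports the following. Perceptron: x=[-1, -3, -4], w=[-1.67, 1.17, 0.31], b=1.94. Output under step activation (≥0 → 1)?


z = (-1)·(-1.67) + (-3)·(1.17) + (-4)·(0.31) + 1.94
  = -1.14
step(z) = 0 (z<0)

0


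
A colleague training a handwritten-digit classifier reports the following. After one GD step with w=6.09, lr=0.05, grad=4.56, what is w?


w_new = w - α·∇
= 6.09 - 0.05·4.56
= 6.09 - 0.228
= 5.862

5.862


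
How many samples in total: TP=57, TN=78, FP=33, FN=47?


Total = TP + TN + FP + FN
= 57 + 78 + 33 + 47
= 215
(Predicted positive: 90, predicted negative: 125)

215


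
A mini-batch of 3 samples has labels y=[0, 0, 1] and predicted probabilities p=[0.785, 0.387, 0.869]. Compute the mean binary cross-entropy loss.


L[0] = -ln(1-0.785) = -ln(0.215) = 1.5371
L[1] = -ln(1-0.387) = -ln(0.613) = 0.4894
L[2] = -ln(0.869) = 0.1404
mean = (1.5371 + 0.4894 + 0.1404)/3 = 0.7223

0.7223


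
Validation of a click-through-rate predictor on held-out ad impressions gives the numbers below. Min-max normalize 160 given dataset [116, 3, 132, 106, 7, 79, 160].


min=3, max=160
(160-3)/(160-3) = 157/157 = 1.0

1.0


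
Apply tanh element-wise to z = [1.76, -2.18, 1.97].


tanh(1.76) = 0.9425
tanh(-2.18) = -0.9748
tanh(1.97) = 0.9618
result = [0.9425, -0.9748, 0.9618]

[0.9425, -0.9748, 0.9618]


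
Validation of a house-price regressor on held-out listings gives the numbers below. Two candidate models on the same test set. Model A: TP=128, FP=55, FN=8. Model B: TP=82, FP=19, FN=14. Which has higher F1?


Model A: P=128/183=0.6995, R=128/136=0.9412, F1=2PR/(P+R)=2TP/(2TP+FP+FN)=256/319=0.8025
Model B: P=82/101=0.8119, R=82/96=0.8542, F1=2PR/(P+R)=2TP/(2TP+FP+FN)=164/197=0.8325
0.8025 < 0.8325 → Model B

Model B


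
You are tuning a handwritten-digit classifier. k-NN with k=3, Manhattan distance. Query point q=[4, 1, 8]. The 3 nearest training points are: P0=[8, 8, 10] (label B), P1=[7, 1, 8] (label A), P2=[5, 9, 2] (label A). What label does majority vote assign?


d(q,P0) = 13  (label B)
d(q,P1) = 3  (label A)
d(q,P2) = 15  (label A)
Votes: A=2, B=1
Majority → A

A


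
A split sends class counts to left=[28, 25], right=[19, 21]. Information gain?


Parent = [47, 46], H_parent = 0.9999
H_left = 0.9977 (n=53), H_right = 0.9982 (n=40)
H_children = (53/93)·0.9977 + (40/93)·0.9982 = 0.9979
IG = 0.9999 - 0.9979 = 0.002

0.002


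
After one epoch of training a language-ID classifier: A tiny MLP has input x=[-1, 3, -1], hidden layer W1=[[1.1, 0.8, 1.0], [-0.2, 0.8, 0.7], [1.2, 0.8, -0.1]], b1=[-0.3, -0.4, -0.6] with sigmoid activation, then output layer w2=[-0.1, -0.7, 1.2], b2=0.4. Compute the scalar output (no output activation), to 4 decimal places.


z1[0] = (1.1)·(-1) + (0.8)·(3) + (1.0)·(-1) - 0.3 = 0.0
z1[1] = (-0.2)·(-1) + (0.8)·(3) + (0.7)·(-1) - 0.4 = 1.5
z1[2] = (1.2)·(-1) + (0.8)·(3) + (-0.1)·(-1) - 0.6 = 0.7
h = sigmoid(z1) = [0.5, 0.8176, 0.6682]
output = (-0.1)·(0.5) + (-0.7)·(0.8176) + (1.2)·(0.6682) + 0.4 = 0.5795

0.5795


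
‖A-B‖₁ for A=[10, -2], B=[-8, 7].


d = |10+ 8| + |-2-7|
  = 18 + 9
  = 27

27


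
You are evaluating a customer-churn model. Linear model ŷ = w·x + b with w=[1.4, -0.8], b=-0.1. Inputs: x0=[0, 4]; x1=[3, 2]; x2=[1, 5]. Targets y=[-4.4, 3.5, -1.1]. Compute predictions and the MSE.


ŷ0 = (1.4)·(0) + (-0.8)·(4) - 0.1 = -3.3
ŷ1 = (1.4)·(3) + (-0.8)·(2) - 0.1 = 2.5
ŷ2 = (1.4)·(1) + (-0.8)·(5) - 0.1 = -2.7
errors² = [1.21, 1.0, 2.56]
MSE = 4.7700/3 = 1.59

1.59


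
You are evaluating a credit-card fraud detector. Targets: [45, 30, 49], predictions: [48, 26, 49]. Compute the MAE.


Absolute errors: |45-48|=3, |30-26|=4, |49-49|=0
Sum = 7
MAE = 7/3 = 7/3

7/3


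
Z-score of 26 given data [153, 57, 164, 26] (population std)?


μ = 100, σ = 59.6448
z = (26 - 100)/59.6448 = -1.2407

-1.2407


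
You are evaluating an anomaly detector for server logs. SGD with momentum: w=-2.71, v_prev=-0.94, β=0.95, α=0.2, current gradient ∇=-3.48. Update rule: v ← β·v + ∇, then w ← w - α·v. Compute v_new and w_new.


v_new = 0.95·-0.94 - 3.48 = -0.893 - 3.48 = -4.373
w_new = -2.71 - 0.2·-4.373 = -2.71 + 0.8746 = -1.8354

v_new=-4.373, w_new=-1.8354


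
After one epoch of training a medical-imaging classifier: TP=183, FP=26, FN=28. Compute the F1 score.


Precision = 183/209 = 0.8756
Recall = 183/211 = 0.8673
F1 = 2·P·R/(P+R) = 2·TP/(2·TP+FP+FN) = 366/(366+26+28) = 366/420 = 0.8714

0.8714


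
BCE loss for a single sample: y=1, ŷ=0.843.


BCE = -[y·ln(p) + (1-y)·ln(1-p)]
= -1·ln(0.843) - 0
= -ln(0.843) = 0.1708

0.1708


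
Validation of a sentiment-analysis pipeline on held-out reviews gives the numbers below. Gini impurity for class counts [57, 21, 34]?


Probabilities: [57/112, 21/112, 34/112] ≈ [0.5089, 0.1875, 0.3036]
Σpᵢ² = (3249 + 441 + 1156)/112² = 4846/12544
Gini = 1 - Σpᵢ² = 1 - 4846/12544 = 0.6137

0.6137


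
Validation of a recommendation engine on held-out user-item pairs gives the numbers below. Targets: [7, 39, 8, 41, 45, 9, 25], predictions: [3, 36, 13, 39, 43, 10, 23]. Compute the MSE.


Squared errors: (7-3)²=16, (39-36)²=9, (8-13)²=25, (41-39)²=4, (45-43)²=4, (9-10)²=1, (25-23)²=4
Sum = 63
MSE = 63/7 = 9

9


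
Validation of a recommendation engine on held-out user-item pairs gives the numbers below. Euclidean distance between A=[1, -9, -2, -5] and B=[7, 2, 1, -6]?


d = √((1-7)² + (-9-2)² + (-2-1)² + (-5+ 6)²)
  = √(36 + 121 + 9 + 1)
  = √167 = 12.9228

12.9228


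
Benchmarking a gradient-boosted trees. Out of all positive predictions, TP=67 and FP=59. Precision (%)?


Precision = TP/(TP+FP)
= 67/(67+59)
= 67/126 = 53.17%

53.17%


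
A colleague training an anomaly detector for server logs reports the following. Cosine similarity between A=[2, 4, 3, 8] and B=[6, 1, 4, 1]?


A·B = 2·6 + 4·1 + 3·4 + 8·1 = 36
‖A‖ = √93 = 9.6437, ‖B‖ = √54 = 7.3485
cos = 36/(√93·√54) = 36/√5022 = 0.508

0.508


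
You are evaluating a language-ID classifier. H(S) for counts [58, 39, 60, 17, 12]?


Probabilities: [58/186, 39/186, 60/186, 17/186, 12/186] ≈ [0.3118, 0.2097, 0.3226, 0.0914, 0.0645]
H = -((58/186)·log₂(58/186) + (39/186)·log₂(39/186) + (60/186)·log₂(60/186) + (17/186)·log₂(17/186) + (12/186)·log₂(12/186))
  = 2.0939 bits

2.0939 bits


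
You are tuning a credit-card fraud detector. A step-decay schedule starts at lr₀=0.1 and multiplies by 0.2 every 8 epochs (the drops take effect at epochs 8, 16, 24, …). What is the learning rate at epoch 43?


n_drops = ⌊43/8⌋ = 5
lr = 0.1·0.2^5 = 0.1·0.00032 = 0.000032

0.000032


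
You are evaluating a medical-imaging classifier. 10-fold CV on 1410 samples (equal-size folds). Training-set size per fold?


Fold size = 1410/10 = 141
Training per fold = 1410 - 141 = 1269

1269


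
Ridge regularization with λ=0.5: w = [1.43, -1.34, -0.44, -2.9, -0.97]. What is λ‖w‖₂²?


‖w‖₂² = (1.43)² + (-1.34)² + (-0.44)² + (-2.9)² + (-0.97)²
     = 2.0449 + 1.7956 + 0.1936 + 8.41 + 0.9409
     = 13.385
λ·‖w‖₂² = 0.5·13.385 = 6.6925

6.6925


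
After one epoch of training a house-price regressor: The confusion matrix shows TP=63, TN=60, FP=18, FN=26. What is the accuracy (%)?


Accuracy = (TP+TN)/(TP+TN+FP+FN)
= (63+60)/(167)
= 123/167 = 73.65%

73.65%


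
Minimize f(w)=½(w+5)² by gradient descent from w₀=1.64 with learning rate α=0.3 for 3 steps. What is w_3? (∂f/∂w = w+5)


step 1: grad = 1.64+5 = 6.64; w = 1.64 - 0.3·(6.64) = -0.352
step 2: grad = -0.352+5 = 4.648; w = -0.352 - 0.3·(4.648) = -1.7464
step 3: grad = -1.7464+5 = 3.2536; w = -1.7464 - 0.3·(3.2536) = -2.72248

-2.72248


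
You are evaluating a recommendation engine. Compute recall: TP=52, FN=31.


Recall = TP/(TP+FN)
= 52/(52+31)
= 52/83 = 62.65%

62.65%


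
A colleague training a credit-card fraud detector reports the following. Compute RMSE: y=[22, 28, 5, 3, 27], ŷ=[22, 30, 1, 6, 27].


MSE = 29/5 = 5.8
RMSE = √(29/5) = 2.4083

2.4083


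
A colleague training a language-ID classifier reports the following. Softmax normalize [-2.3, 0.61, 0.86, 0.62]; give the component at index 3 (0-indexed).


Exponentials: e^-2.3=0.1003, e^0.61=1.8404, e^0.86=2.3632, e^0.62=1.8589
Sum = 6.1628
Softmax = [0.0163, 0.2986, 0.3835, 0.3016]
p[3] = 1.8589/6.1628 = 0.3016

0.3016


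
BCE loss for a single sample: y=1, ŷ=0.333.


BCE = -[y·ln(p) + (1-y)·ln(1-p)]
= -1·ln(0.333) - 0
= -ln(0.333) = 1.0996

1.0996


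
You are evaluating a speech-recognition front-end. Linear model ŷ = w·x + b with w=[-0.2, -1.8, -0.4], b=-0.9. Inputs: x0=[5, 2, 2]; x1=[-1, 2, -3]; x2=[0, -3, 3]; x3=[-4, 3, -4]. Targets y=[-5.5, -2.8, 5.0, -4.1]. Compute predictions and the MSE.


ŷ0 = (-0.2)·(5) + (-1.8)·(2) + (-0.4)·(2) - 0.9 = -6.3
ŷ1 = (-0.2)·(-1) + (-1.8)·(2) + (-0.4)·(-3) - 0.9 = -3.1
ŷ2 = (-0.2)·(0) + (-1.8)·(-3) + (-0.4)·(3) - 0.9 = 3.3
ŷ3 = (-0.2)·(-4) + (-1.8)·(3) + (-0.4)·(-4) - 0.9 = -3.9
errors² = [0.64, 0.09, 2.89, 0.04]
MSE = 3.6600/4 = 0.915

0.915


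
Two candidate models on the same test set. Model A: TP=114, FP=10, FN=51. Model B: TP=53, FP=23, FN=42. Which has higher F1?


Model A: P=114/124=0.9194, R=114/165=0.6909, F1=2PR/(P+R)=2TP/(2TP+FP+FN)=228/289=0.7889
Model B: P=53/76=0.6974, R=53/95=0.5579, F1=2PR/(P+R)=2TP/(2TP+FP+FN)=106/171=0.6199
0.7889 > 0.6199 → Model A

Model A


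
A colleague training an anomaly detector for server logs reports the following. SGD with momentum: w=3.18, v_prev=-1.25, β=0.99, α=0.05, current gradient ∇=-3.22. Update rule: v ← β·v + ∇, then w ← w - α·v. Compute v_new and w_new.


v_new = 0.99·-1.25 - 3.22 = -1.2375 - 3.22 = -4.4575
w_new = 3.18 - 0.05·-4.4575 = 3.18 + 0.222875 = 3.402875

v_new=-4.4575, w_new=3.402875


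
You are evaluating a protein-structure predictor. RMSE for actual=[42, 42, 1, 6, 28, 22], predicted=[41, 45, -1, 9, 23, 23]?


MSE = 49/6 = 8.1667
RMSE = √(49/6) = 2.8577

2.8577


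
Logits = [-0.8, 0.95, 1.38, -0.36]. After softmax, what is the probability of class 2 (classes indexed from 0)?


Exponentials: e^-0.8=0.4493, e^0.95=2.5857, e^1.38=3.9749, e^-0.36=0.6977
Sum = 7.7076
Softmax = [0.0583, 0.3355, 0.5157, 0.0905]
p[2] = 3.9749/7.7076 = 0.5157

0.5157


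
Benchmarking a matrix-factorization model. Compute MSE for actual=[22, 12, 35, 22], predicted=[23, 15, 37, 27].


Squared errors: (22-23)²=1, (12-15)²=9, (35-37)²=4, (22-27)²=25
Sum = 39
MSE = 39/4 = 39/4

39/4


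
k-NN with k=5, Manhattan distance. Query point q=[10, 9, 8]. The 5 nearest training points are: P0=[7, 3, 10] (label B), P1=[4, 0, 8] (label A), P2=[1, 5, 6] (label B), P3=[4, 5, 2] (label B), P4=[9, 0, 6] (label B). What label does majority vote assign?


d(q,P0) = 11  (label B)
d(q,P1) = 15  (label A)
d(q,P2) = 15  (label B)
d(q,P3) = 16  (label B)
d(q,P4) = 12  (label B)
Votes: A=1, B=4
Majority → B

B


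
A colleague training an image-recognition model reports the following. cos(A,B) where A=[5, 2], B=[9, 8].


A·B = 5·9 + 2·8 = 61
‖A‖ = √29 = 5.3852, ‖B‖ = √145 = 12.0416
cos = 61/(√29·√145) = 61/√4205 = 0.9407

0.9407


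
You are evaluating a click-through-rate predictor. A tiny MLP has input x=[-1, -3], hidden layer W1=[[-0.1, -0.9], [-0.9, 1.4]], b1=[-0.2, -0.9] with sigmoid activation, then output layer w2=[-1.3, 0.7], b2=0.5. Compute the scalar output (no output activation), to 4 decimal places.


z1[0] = (-0.1)·(-1) + (-0.9)·(-3) - 0.2 = 2.6
z1[1] = (-0.9)·(-1) + (1.4)·(-3) - 0.9 = -4.2
h = sigmoid(z1) = [0.9309, 0.0148]
output = (-1.3)·(0.9309) + (0.7)·(0.0148) + 0.5 = -0.6998

-0.6998


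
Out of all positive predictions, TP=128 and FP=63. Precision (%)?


Precision = TP/(TP+FP)
= 128/(128+63)
= 128/191 = 67.02%

67.02%


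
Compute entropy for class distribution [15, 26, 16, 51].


Probabilities: [15/108, 26/108, 16/108, 51/108] ≈ [0.1389, 0.2407, 0.1481, 0.4722]
H = -((15/108)·log₂(15/108) + (26/108)·log₂(26/108) + (16/108)·log₂(16/108) + (51/108)·log₂(51/108))
  = 1.8094 bits

1.8094 bits


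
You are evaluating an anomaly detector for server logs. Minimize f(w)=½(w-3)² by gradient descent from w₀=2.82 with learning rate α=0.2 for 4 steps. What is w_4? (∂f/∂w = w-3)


step 1: grad = 2.82-3 = -0.18; w = 2.82 - 0.2·(-0.18) = 2.856
step 2: grad = 2.856-3 = -0.144; w = 2.856 - 0.2·(-0.144) = 2.8848
step 3: grad = 2.8848-3 = -0.1152; w = 2.8848 - 0.2·(-0.1152) = 2.90784
step 4: grad = 2.90784-3 = -0.09216; w = 2.90784 - 0.2·(-0.09216) = 2.926272

2.926272


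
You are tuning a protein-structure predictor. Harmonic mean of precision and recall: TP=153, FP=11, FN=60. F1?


Precision = 153/164 = 0.9329
Recall = 153/213 = 0.7183
F1 = 2·P·R/(P+R) = 2·TP/(2·TP+FP+FN) = 306/(306+11+60) = 306/377 = 0.8117

0.8117


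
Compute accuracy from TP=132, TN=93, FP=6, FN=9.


Accuracy = (TP+TN)/(TP+TN+FP+FN)
= (132+93)/(240)
= 225/240 = 93.75%

93.75%


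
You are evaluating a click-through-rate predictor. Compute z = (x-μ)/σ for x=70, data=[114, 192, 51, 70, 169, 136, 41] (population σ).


μ = 110.4286, σ = 54.4291
z = (70 - 110.4286)/54.4291 = -0.7428

-0.7428


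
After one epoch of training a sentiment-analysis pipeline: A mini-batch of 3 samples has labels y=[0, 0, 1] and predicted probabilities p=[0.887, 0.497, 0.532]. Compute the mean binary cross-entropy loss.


L[0] = -ln(1-0.887) = -ln(0.113) = 2.1804
L[1] = -ln(1-0.497) = -ln(0.503) = 0.6872
L[2] = -ln(0.532) = 0.6311
mean = (2.1804 + 0.6872 + 0.6311)/3 = 1.1662

1.1662


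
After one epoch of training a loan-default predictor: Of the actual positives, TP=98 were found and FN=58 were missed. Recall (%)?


Recall = TP/(TP+FN)
= 98/(98+58)
= 98/156 = 62.82%

62.82%


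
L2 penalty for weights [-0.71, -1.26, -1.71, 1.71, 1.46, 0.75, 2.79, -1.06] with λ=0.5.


‖w‖₂² = (-0.71)² + (-1.26)² + (-1.71)² + (1.71)² + (1.46)² + (0.75)² + (2.79)² + (-1.06)²
     = 0.5041 + 1.5876 + 2.9241 + 2.9241 + 2.1316 + 0.5625 + 7.7841 + 1.1236
     = 19.5417
λ·‖w‖₂² = 0.5·19.5417 = 9.77085

9.77085


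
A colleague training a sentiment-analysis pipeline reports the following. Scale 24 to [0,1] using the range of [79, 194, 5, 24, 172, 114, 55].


min=5, max=194
(24-5)/(194-5) = 19/189 = 0.1005

0.1005


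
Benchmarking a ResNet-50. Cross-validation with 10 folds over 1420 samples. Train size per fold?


Fold size = 1420/10 = 142
Training per fold = 1420 - 142 = 1278

1278


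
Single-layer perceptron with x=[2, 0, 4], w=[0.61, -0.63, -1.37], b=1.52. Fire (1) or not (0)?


z = (2)·(0.61) + (0)·(-0.63) + (4)·(-1.37) + 1.52
  = -2.74
step(z) = 0 (z<0)

0


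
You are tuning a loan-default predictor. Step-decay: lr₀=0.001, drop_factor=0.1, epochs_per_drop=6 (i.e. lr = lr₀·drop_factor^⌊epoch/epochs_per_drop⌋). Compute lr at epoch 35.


n_drops = ⌊35/6⌋ = 5
lr = 0.001·0.1^5 = 0.001·0.00001 = 0.00000001

0.00000001


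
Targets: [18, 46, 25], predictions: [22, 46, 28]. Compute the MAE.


Absolute errors: |18-22|=4, |46-46|=0, |25-28|=3
Sum = 7
MAE = 7/3 = 7/3

7/3


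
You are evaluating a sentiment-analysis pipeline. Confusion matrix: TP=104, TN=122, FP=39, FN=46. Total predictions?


Total = TP + TN + FP + FN
= 104 + 122 + 39 + 46
= 311
(Predicted positive: 143, predicted negative: 168)

311


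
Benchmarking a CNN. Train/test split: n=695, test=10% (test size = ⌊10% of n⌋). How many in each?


Test = ⌊695·10/100⌋ = 69
Train = 695 - 69 = 626

Train: 626, Test: 69


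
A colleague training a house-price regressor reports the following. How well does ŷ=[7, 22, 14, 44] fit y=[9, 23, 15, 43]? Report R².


ȳ = 22.5
SS_res = Σ(y-ŷ)² = 7
SS_tot = Σ(y-ȳ)² = 659
R² = 1 - SS_res/SS_tot = 1 - 0.0106 = 0.9894

0.9894


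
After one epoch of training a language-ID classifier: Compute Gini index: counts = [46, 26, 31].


Probabilities: [46/103, 26/103, 31/103] ≈ [0.4466, 0.2524, 0.301]
Σpᵢ² = (2116 + 676 + 961)/103² = 3753/10609
Gini = 1 - Σpᵢ² = 1 - 3753/10609 = 0.6462

0.6462


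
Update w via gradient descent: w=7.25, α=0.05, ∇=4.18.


w_new = w - α·∇
= 7.25 - 0.05·4.18
= 7.25 - 0.209
= 7.041

7.041


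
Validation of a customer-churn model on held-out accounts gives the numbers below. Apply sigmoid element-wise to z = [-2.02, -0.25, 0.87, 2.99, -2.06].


σ(-2.02) = 1/(1+e^2.02) = 0.1171
σ(-0.25) = 1/(1+e^0.25) = 0.4378
σ(0.87) = 1/(1+e^-0.87) = 0.7047
σ(2.99) = 1/(1+e^-2.99) = 0.9521
σ(-2.06) = 1/(1+e^2.06) = 0.113
result = [0.1171, 0.4378, 0.7047, 0.9521, 0.113]

[0.1171, 0.4378, 0.7047, 0.9521, 0.113]


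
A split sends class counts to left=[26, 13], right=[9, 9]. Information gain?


Parent = [35, 22], H_parent = 0.9621
H_left = 0.9183 (n=39), H_right = 1 (n=18)
H_children = (39/57)·0.9183 + (18/57)·1 = 0.9441
IG = 0.9621 - 0.9441 = 0.018

0.018


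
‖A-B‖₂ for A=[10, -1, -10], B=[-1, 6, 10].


d = √((10+ 1)² + (-1-6)² + (-10-10)²)
  = √(121 + 49 + 400)
  = √570 = 23.8747

23.8747


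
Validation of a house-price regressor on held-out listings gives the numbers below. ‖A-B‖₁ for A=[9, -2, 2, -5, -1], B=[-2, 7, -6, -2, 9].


d = |9+ 2| + |-2-7| + |2+ 6| + |-5+ 2| + |-1-9|
  = 11 + 9 + 8 + 3 + 10
  = 41

41


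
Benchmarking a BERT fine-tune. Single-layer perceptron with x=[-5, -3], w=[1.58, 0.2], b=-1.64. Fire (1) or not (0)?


z = (-5)·(1.58) + (-3)·(0.2) - 1.64
  = -10.14
step(z) = 0 (z<0)

0


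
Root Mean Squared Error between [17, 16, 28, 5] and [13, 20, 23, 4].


MSE = 58/4 = 14.5
RMSE = √(58/4) = 3.8079

3.8079


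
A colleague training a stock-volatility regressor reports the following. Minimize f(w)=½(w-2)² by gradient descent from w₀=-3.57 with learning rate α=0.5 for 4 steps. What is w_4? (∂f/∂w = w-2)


step 1: grad = -3.57-2 = -5.57; w = -3.57 - 0.5·(-5.57) = -0.785
step 2: grad = -0.785-2 = -2.785; w = -0.785 - 0.5·(-2.785) = 0.6075
step 3: grad = 0.6075-2 = -1.3925; w = 0.6075 - 0.5·(-1.3925) = 1.30375
step 4: grad = 1.30375-2 = -0.69625; w = 1.30375 - 0.5·(-0.69625) = 1.651875

1.651875


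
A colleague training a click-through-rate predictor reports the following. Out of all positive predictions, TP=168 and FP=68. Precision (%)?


Precision = TP/(TP+FP)
= 168/(168+68)
= 168/236 = 71.19%

71.19%


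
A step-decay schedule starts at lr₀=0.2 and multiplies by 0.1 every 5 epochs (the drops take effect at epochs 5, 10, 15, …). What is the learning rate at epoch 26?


n_drops = ⌊26/5⌋ = 5
lr = 0.2·0.1^5 = 0.2·0.00001 = 0.000002

0.000002


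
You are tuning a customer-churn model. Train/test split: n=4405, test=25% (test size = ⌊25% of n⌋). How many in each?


Test = ⌊4405·25/100⌋ = 1101
Train = 4405 - 1101 = 3304

Train: 3304, Test: 1101


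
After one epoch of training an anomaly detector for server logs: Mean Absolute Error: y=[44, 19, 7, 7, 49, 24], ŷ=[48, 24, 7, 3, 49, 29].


Absolute errors: |44-48|=4, |19-24|=5, |7-7|=0, |7-3|=4, |49-49|=0, |24-29|=5
Sum = 18
MAE = 18/6 = 3

3


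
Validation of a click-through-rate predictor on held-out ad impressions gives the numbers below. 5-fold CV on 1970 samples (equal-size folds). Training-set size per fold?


Fold size = 1970/5 = 394
Training per fold = 1970 - 394 = 1576

1576


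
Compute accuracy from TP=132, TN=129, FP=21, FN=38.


Accuracy = (TP+TN)/(TP+TN+FP+FN)
= (132+129)/(320)
= 261/320 = 81.56%

81.56%


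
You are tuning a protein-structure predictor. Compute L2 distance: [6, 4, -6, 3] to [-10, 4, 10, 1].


d = √((6+ 10)² + (4-4)² + (-6-10)² + (3-1)²)
  = √(256 + 0 + 256 + 4)
  = √516 = 22.7156

22.7156


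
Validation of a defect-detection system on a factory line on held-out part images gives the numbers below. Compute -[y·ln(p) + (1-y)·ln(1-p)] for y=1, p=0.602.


BCE = -[y·ln(p) + (1-y)·ln(1-p)]
= -1·ln(0.602) - 0
= -ln(0.602) = 0.5075

0.5075


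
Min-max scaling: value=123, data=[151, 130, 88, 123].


min=88, max=151
(123-88)/(151-88) = 35/63 = 0.5556

0.5556


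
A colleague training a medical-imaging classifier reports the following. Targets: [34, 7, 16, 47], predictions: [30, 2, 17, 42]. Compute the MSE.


Squared errors: (34-30)²=16, (7-2)²=25, (16-17)²=1, (47-42)²=25
Sum = 67
MSE = 67/4 = 67/4

67/4


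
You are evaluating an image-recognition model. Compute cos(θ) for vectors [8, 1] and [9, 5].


A·B = 8·9 + 1·5 = 77
‖A‖ = √65 = 8.0623, ‖B‖ = √106 = 10.2956
cos = 77/(√65·√106) = 77/√6890 = 0.9276

0.9276


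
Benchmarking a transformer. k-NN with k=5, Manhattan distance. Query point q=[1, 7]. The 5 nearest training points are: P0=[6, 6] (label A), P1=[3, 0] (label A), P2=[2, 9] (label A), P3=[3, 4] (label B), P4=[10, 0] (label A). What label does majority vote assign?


d(q,P0) = 6  (label A)
d(q,P1) = 9  (label A)
d(q,P2) = 3  (label A)
d(q,P3) = 5  (label B)
d(q,P4) = 16  (label A)
Votes: A=4, B=1
Majority → A

A


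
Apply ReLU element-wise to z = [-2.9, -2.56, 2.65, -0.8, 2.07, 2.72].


ReLU(-2.9) = max(0, -2.9) = 0.0
ReLU(-2.56) = max(0, -2.56) = 0.0
ReLU(2.65) = max(0, 2.65) = 2.65
ReLU(-0.8) = max(0, -0.8) = 0.0
ReLU(2.07) = max(0, 2.07) = 2.07
ReLU(2.72) = max(0, 2.72) = 2.72
result = [0.0, 0.0, 2.65, 0.0, 2.07, 2.72]

[0.0, 0.0, 2.65, 0.0, 2.07, 2.72]


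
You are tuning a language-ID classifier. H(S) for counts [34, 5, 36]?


Probabilities: [34/75, 5/75, 36/75] ≈ [0.4533, 0.0667, 0.48]
H = -((34/75)·log₂(34/75) + (5/75)·log₂(5/75) + (36/75)·log₂(36/75))
  = 1.2861 bits

1.2861 bits


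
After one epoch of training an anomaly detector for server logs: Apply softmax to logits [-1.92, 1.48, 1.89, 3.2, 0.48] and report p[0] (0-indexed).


Exponentials: e^-1.92=0.1466, e^1.48=4.3929, e^1.89=6.6194, e^3.2=24.5325, e^0.48=1.6161
Sum = 37.3075
Softmax = [0.0039, 0.1177, 0.1774, 0.6576, 0.0433]
p[0] = 0.1466/37.3075 = 0.0039

0.0039


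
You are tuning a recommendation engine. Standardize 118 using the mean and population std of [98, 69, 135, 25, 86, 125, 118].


μ = 93.7143, σ = 35.2206
z = (118 - 93.7143)/35.2206 = 0.6895

0.6895


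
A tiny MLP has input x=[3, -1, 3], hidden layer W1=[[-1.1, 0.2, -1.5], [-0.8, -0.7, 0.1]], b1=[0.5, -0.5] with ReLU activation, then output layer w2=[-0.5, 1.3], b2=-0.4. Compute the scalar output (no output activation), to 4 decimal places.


z1[0] = (-1.1)·(3) + (0.2)·(-1) + (-1.5)·(3) + 0.5 = -7.5
z1[1] = (-0.8)·(3) + (-0.7)·(-1) + (0.1)·(3) - 0.5 = -1.9
h = ReLU(z1) = [0.0, 0.0]
output = (-0.5)·(0.0) + (1.3)·(0.0) - 0.4 = -0.4

-0.4


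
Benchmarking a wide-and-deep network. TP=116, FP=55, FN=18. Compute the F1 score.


Precision = 116/171 = 0.6784
Recall = 116/134 = 0.8657
F1 = 2·P·R/(P+R) = 2·TP/(2·TP+FP+FN) = 232/(232+55+18) = 232/305 = 0.7607

0.7607


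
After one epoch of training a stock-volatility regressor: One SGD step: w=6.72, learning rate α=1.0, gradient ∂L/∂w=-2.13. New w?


w_new = w - α·∇
= 6.72 - 1.0·-2.13
= 6.72 + 2.13
= 8.85

8.85


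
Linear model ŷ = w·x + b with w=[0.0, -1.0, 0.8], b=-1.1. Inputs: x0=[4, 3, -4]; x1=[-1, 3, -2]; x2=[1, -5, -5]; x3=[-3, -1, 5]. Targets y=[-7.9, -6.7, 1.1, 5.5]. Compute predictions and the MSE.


ŷ0 = (0.0)·(4) + (-1.0)·(3) + (0.8)·(-4) - 1.1 = -7.3
ŷ1 = (0.0)·(-1) + (-1.0)·(3) + (0.8)·(-2) - 1.1 = -5.7
ŷ2 = (0.0)·(1) + (-1.0)·(-5) + (0.8)·(-5) - 1.1 = -0.1
ŷ3 = (0.0)·(-3) + (-1.0)·(-1) + (0.8)·(5) - 1.1 = 3.9
errors² = [0.36, 1.0, 1.44, 2.56]
MSE = 5.3600/4 = 1.34

1.34


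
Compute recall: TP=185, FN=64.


Recall = TP/(TP+FN)
= 185/(185+64)
= 185/249 = 74.3%

74.3%


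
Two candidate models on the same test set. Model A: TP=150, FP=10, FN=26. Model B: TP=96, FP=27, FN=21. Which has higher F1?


Model A: P=150/160=0.9375, R=150/176=0.8523, F1=2PR/(P+R)=2TP/(2TP+FP+FN)=300/336=0.8929
Model B: P=96/123=0.7805, R=96/117=0.8205, F1=2PR/(P+R)=2TP/(2TP+FP+FN)=192/240=0.8
0.8929 > 0.8 → Model A

Model A


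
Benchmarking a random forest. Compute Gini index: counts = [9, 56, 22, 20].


Probabilities: [9/107, 56/107, 22/107, 20/107] ≈ [0.0841, 0.5234, 0.2056, 0.1869]
Σpᵢ² = (81 + 3136 + 484 + 400)/107² = 4101/11449
Gini = 1 - Σpᵢ² = 1 - 4101/11449 = 0.6418

0.6418


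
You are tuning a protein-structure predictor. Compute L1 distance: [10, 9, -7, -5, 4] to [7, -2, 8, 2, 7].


d = |10-7| + |9+ 2| + |-7-8| + |-5-2| + |4-7|
  = 3 + 11 + 15 + 7 + 3
  = 39

39


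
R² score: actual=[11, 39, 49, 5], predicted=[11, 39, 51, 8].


ȳ = 26
SS_res = Σ(y-ŷ)² = 13
SS_tot = Σ(y-ȳ)² = 1364
R² = 1 - SS_res/SS_tot = 1 - 0.0095 = 0.9905

0.9905


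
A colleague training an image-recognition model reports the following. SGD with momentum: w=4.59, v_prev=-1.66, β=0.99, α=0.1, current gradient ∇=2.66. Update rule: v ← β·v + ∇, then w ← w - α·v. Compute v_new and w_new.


v_new = 0.99·-1.66 + 2.66 = -1.6434 + 2.66 = 1.0166
w_new = 4.59 - 0.1·1.0166 = 4.59 - 0.10166 = 4.48834

v_new=1.0166, w_new=4.48834


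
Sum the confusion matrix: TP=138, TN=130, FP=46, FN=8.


Total = TP + TN + FP + FN
= 138 + 130 + 46 + 8
= 322
(Predicted positive: 184, predicted negative: 138)

322


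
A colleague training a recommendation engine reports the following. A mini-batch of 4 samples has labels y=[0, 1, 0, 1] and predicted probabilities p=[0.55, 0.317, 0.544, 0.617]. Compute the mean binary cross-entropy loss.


L[0] = -ln(1-0.55) = -ln(0.45) = 0.7985
L[1] = -ln(0.317) = 1.1489
L[2] = -ln(1-0.544) = -ln(0.456) = 0.7853
L[3] = -ln(0.617) = 0.4829
mean = (0.7985 + 1.1489 + 0.7853 + 0.4829)/4 = 0.8039

0.8039


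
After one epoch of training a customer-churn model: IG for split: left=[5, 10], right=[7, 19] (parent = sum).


Parent = [12, 29], H_parent = 0.8722
H_left = 0.9183 (n=15), H_right = 0.8404 (n=26)
H_children = (15/41)·0.9183 + (26/41)·0.8404 = 0.8689
IG = 0.8722 - 0.8689 = 0.0033

0.0033


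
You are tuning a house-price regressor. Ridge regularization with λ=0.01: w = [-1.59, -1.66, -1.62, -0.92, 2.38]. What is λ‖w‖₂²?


‖w‖₂² = (-1.59)² + (-1.66)² + (-1.62)² + (-0.92)² + (2.38)²
     = 2.5281 + 2.7556 + 2.6244 + 0.8464 + 5.6644
     = 14.4189
λ·‖w‖₂² = 0.01·14.4189 = 0.144189

0.144189


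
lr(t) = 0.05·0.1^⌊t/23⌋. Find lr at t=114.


n_drops = ⌊114/23⌋ = 4
lr = 0.05·0.1^4 = 0.05·0.0001 = 0.000005

0.000005


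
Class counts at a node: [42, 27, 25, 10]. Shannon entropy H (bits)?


Probabilities: [42/104, 27/104, 25/104, 10/104] ≈ [0.4038, 0.2596, 0.2404, 0.0962]
H = -((42/104)·log₂(42/104) + (27/104)·log₂(27/104) + (25/104)·log₂(25/104) + (10/104)·log₂(10/104))
  = 1.8526 bits

1.8526 bits


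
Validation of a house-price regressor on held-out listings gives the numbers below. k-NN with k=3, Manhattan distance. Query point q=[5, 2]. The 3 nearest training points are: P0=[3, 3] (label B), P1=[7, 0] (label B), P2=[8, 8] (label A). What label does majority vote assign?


d(q,P0) = 3  (label B)
d(q,P1) = 4  (label B)
d(q,P2) = 9  (label A)
Votes: A=1, B=2
Majority → B

B


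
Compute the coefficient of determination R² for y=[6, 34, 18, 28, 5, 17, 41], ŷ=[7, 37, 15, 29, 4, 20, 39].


ȳ = 21.2857
SS_res = Σ(y-ŷ)² = 34
SS_tot = Σ(y-ȳ)² = 1123.43
R² = 1 - SS_res/SS_tot = 1 - 0.0303 = 0.9697

0.9697


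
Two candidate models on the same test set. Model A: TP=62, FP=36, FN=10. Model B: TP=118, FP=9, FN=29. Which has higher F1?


Model A: P=62/98=0.6327, R=62/72=0.8611, F1=2PR/(P+R)=2TP/(2TP+FP+FN)=124/170=0.7294
Model B: P=118/127=0.9291, R=118/147=0.8027, F1=2PR/(P+R)=2TP/(2TP+FP+FN)=236/274=0.8613
0.7294 < 0.8613 → Model B

Model B


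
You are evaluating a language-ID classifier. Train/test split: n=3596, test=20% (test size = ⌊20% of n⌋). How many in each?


Test = ⌊3596·20/100⌋ = 719
Train = 3596 - 719 = 2877

Train: 2877, Test: 719


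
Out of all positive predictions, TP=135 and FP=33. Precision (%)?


Precision = TP/(TP+FP)
= 135/(135+33)
= 135/168 = 80.36%

80.36%


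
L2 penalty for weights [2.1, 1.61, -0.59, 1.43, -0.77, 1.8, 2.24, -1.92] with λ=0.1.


‖w‖₂² = (2.1)² + (1.61)² + (-0.59)² + (1.43)² + (-0.77)² + (1.8)² + (2.24)² + (-1.92)²
     = 4.41 + 2.5921 + 0.3481 + 2.0449 + 0.5929 + 3.24 + 5.0176 + 3.6864
     = 21.932
λ·‖w‖₂² = 0.1·21.932 = 2.1932

2.1932


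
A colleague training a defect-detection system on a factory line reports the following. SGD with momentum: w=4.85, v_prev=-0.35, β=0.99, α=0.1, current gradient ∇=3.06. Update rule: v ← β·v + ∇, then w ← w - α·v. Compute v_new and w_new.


v_new = 0.99·-0.35 + 3.06 = -0.3465 + 3.06 = 2.7135
w_new = 4.85 - 0.1·2.7135 = 4.85 - 0.27135 = 4.57865

v_new=2.7135, w_new=4.57865


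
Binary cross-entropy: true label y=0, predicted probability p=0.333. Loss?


BCE = -[y·ln(p) + (1-y)·ln(1-p)]
= -0 - 1·ln(1-0.333)
= -ln(0.667) = 0.405

0.405


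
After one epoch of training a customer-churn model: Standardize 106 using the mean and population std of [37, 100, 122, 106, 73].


μ = 87.6, σ = 29.8302
z = (106 - 87.6)/29.8302 = 0.6168

0.6168


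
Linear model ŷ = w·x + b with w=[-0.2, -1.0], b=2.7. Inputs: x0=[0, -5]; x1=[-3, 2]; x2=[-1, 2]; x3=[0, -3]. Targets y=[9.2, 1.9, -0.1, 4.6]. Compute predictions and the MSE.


ŷ0 = (-0.2)·(0) + (-1.0)·(-5) + 2.7 = 7.7
ŷ1 = (-0.2)·(-3) + (-1.0)·(2) + 2.7 = 1.3
ŷ2 = (-0.2)·(-1) + (-1.0)·(2) + 2.7 = 0.9
ŷ3 = (-0.2)·(0) + (-1.0)·(-3) + 2.7 = 5.7
errors² = [2.25, 0.36, 1.0, 1.21]
MSE = 4.8200/4 = 1.205

1.205


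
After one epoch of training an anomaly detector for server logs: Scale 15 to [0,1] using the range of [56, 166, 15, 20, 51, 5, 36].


min=5, max=166
(15-5)/(166-5) = 10/161 = 0.0621

0.0621


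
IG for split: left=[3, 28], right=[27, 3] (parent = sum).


Parent = [30, 31], H_parent = 0.9998
H_left = 0.4587 (n=31), H_right = 0.469 (n=30)
H_children = (31/61)·0.4587 + (30/61)·0.469 = 0.4638
IG = 0.9998 - 0.4638 = 0.536

0.536


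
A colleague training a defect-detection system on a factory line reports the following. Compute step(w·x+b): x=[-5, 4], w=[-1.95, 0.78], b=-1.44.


z = (-5)·(-1.95) + (4)·(0.78) - 1.44
  = 11.43
step(z) = 1 (z≥0)

1


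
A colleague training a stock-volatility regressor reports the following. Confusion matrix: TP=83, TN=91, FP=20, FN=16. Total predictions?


Total = TP + TN + FP + FN
= 83 + 91 + 20 + 16
= 210
(Predicted positive: 103, predicted negative: 107)

210


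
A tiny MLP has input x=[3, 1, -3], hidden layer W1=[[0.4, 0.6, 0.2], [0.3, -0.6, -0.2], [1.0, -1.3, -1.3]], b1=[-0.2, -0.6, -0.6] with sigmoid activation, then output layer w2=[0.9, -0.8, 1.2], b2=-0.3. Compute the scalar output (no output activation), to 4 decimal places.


z1[0] = (0.4)·(3) + (0.6)·(1) + (0.2)·(-3) - 0.2 = 1.0
z1[1] = (0.3)·(3) + (-0.6)·(1) + (-0.2)·(-3) - 0.6 = 0.3
z1[2] = (1.0)·(3) + (-1.3)·(1) + (-1.3)·(-3) - 0.6 = 5.0
h = sigmoid(z1) = [0.7311, 0.5744, 0.9933]
output = (0.9)·(0.7311) + (-0.8)·(0.5744) + (1.2)·(0.9933) - 0.3 = 1.0904

1.0904


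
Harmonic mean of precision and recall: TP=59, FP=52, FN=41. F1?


Precision = 59/111 = 0.5315
Recall = 59/100 = 0.59
F1 = 2·P·R/(P+R) = 2·TP/(2·TP+FP+FN) = 118/(118+52+41) = 118/211 = 0.5592

0.5592


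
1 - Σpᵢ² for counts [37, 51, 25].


Probabilities: [37/113, 51/113, 25/113] ≈ [0.3274, 0.4513, 0.2212]
Σpᵢ² = (1369 + 2601 + 625)/113² = 4595/12769
Gini = 1 - Σpᵢ² = 1 - 4595/12769 = 0.6401

0.6401


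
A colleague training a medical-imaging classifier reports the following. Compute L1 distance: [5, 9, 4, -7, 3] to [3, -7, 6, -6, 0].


d = |5-3| + |9+ 7| + |4-6| + |-7+ 6| + |3-0|
  = 2 + 16 + 2 + 1 + 3
  = 24

24


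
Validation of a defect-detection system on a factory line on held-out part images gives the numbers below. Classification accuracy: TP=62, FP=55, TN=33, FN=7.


Accuracy = (TP+TN)/(TP+TN+FP+FN)
= (62+33)/(157)
= 95/157 = 60.51%

60.51%


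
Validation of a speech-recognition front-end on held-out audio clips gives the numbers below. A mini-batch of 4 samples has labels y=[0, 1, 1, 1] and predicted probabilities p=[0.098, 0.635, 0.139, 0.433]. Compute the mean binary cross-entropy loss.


L[0] = -ln(1-0.098) = -ln(0.902) = 0.1031
L[1] = -ln(0.635) = 0.4541
L[2] = -ln(0.139) = 1.9733
L[3] = -ln(0.433) = 0.837
mean = (0.1031 + 0.4541 + 1.9733 + 0.837)/4 = 0.8419

0.8419


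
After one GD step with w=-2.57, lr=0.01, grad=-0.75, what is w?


w_new = w - α·∇
= -2.57 - 0.01·-0.75
= -2.57 + 0.0075
= -2.5625

-2.5625


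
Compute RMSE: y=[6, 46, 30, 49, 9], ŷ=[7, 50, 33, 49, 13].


MSE = 42/5 = 8.4
RMSE = √(42/5) = 2.8983

2.8983


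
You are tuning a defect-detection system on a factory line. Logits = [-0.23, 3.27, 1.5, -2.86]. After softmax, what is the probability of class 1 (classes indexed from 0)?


Exponentials: e^-0.23=0.7945, e^3.27=26.3113, e^1.5=4.4817, e^-2.86=0.0573
Sum = 31.6448
Softmax = [0.0251, 0.8315, 0.1416, 0.0018]
p[1] = 26.3113/31.6448 = 0.8315

0.8315


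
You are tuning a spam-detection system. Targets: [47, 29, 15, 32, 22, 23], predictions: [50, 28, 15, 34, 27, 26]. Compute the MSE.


Squared errors: (47-50)²=9, (29-28)²=1, (15-15)²=0, (32-34)²=4, (22-27)²=25, (23-26)²=9
Sum = 48
MSE = 48/6 = 8

8


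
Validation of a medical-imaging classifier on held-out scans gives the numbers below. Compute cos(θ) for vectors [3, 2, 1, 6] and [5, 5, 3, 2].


A·B = 3·5 + 2·5 + 1·3 + 6·2 = 40
‖A‖ = √50 = 7.0711, ‖B‖ = √63 = 7.9373
cos = 40/(√50·√63) = 40/√3150 = 0.7127

0.7127


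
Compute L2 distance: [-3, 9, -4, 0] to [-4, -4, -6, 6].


d = √((-3+ 4)² + (9+ 4)² + (-4+ 6)² + (0-6)²)
  = √(1 + 169 + 4 + 36)
  = √210 = 14.4914

14.4914


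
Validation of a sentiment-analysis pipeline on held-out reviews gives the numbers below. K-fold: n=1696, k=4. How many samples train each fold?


Fold size = 1696/4 = 424
Training per fold = 1696 - 424 = 1272

1272


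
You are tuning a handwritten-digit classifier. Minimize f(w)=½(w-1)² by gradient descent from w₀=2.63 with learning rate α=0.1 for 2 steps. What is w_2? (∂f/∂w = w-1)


step 1: grad = 2.63-1 = 1.63; w = 2.63 - 0.1·(1.63) = 2.467
step 2: grad = 2.467-1 = 1.467; w = 2.467 - 0.1·(1.467) = 2.3203

2.3203


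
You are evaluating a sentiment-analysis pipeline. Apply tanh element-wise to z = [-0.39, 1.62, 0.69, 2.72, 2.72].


tanh(-0.39) = -0.3714
tanh(1.62) = 0.9246
tanh(0.69) = 0.598
tanh(2.72) = 0.9914
tanh(2.72) = 0.9914
result = [-0.3714, 0.9246, 0.598, 0.9914, 0.9914]

[-0.3714, 0.9246, 0.598, 0.9914, 0.9914]


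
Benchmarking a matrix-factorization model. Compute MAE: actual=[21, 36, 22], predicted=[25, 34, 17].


Absolute errors: |21-25|=4, |36-34|=2, |22-17|=5
Sum = 11
MAE = 11/3 = 11/3

11/3


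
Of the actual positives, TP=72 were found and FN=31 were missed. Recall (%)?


Recall = TP/(TP+FN)
= 72/(72+31)
= 72/103 = 69.9%

69.9%


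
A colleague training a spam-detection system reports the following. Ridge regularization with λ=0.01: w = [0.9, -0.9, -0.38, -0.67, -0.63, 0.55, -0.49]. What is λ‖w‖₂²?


‖w‖₂² = (0.9)² + (-0.9)² + (-0.38)² + (-0.67)² + (-0.63)² + (0.55)² + (-0.49)²
     = 0.81 + 0.81 + 0.1444 + 0.4489 + 0.3969 + 0.3025 + 0.2401
     = 3.1528
λ·‖w‖₂² = 0.01·3.1528 = 0.031528

0.031528


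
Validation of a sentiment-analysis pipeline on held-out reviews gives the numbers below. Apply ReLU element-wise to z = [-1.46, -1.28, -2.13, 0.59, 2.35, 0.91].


ReLU(-1.46) = max(0, -1.46) = 0.0
ReLU(-1.28) = max(0, -1.28) = 0.0
ReLU(-2.13) = max(0, -2.13) = 0.0
ReLU(0.59) = max(0, 0.59) = 0.59
ReLU(2.35) = max(0, 2.35) = 2.35
ReLU(0.91) = max(0, 0.91) = 0.91
result = [0.0, 0.0, 0.0, 0.59, 2.35, 0.91]

[0.0, 0.0, 0.0, 0.59, 2.35, 0.91]


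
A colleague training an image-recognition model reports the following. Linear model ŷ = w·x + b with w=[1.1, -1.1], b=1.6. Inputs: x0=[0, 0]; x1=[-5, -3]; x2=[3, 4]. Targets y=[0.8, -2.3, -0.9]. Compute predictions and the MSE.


ŷ0 = (1.1)·(0) + (-1.1)·(0) + 1.6 = 1.6
ŷ1 = (1.1)·(-5) + (-1.1)·(-3) + 1.6 = -0.6
ŷ2 = (1.1)·(3) + (-1.1)·(4) + 1.6 = 0.5
errors² = [0.64, 2.89, 1.96]
MSE = 5.4900/3 = 1.83

1.83


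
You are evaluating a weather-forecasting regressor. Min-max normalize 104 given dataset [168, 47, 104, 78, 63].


min=47, max=168
(104-47)/(168-47) = 57/121 = 0.4711

0.4711


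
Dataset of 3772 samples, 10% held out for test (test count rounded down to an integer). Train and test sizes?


Test = ⌊3772·10/100⌋ = 377
Train = 3772 - 377 = 3395

Train: 3395, Test: 377


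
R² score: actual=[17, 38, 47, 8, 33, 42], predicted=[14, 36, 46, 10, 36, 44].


ȳ = 30.8333
SS_res = Σ(y-ŷ)² = 31
SS_tot = Σ(y-ȳ)² = 1154.83
R² = 1 - SS_res/SS_tot = 1 - 0.0268 = 0.9732

0.9732


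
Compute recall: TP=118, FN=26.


Recall = TP/(TP+FN)
= 118/(118+26)
= 118/144 = 81.94%

81.94%


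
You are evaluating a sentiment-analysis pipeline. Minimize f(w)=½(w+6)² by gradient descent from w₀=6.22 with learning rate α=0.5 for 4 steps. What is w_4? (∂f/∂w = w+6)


step 1: grad = 6.22+6 = 12.22; w = 6.22 - 0.5·(12.22) = 0.11
step 2: grad = 0.11+6 = 6.11; w = 0.11 - 0.5·(6.11) = -2.945
step 3: grad = -2.945+6 = 3.055; w = -2.945 - 0.5·(3.055) = -4.4725
step 4: grad = -4.4725+6 = 1.5275; w = -4.4725 - 0.5·(1.5275) = -5.23625

-5.23625


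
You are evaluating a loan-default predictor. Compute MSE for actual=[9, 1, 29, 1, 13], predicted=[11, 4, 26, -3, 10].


Squared errors: (9-11)²=4, (1-4)²=9, (29-26)²=9, (1+ 3)²=16, (13-10)²=9
Sum = 47
MSE = 47/5 = 47/5

47/5
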